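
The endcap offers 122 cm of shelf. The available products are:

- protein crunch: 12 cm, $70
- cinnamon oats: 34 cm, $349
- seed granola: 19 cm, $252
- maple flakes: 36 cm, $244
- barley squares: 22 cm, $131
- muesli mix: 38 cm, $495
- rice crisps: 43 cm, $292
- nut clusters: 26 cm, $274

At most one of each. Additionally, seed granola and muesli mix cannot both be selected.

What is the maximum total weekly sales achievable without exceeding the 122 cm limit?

By weekly sales per cm: seed granola 13.26, muesli mix 13.03, nut clusters 10.54 lead.
Taking cinnamon oats + barley squares + muesli mix + nut clusters: 120 cm used, 1249 in weekly sales.
The spare 2 cm is too small for any remaining product, and no feasible exchange beats 1249.

1249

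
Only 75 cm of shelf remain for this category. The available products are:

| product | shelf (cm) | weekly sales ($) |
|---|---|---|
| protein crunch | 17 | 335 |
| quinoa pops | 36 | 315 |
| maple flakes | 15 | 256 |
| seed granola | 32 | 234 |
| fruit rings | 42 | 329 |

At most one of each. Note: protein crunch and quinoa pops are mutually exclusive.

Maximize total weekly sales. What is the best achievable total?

Ranking by ratio (weekly sales/cm): protein crunch 19.71, maple flakes 17.07, quinoa pops 8.75.
Protein crunch + maple flakes + fruit rings uses 74 of the 75 cm and totals 920.
Next best is protein crunch + maple flakes + seed granola at 825 (64 cm) — short by 95.

920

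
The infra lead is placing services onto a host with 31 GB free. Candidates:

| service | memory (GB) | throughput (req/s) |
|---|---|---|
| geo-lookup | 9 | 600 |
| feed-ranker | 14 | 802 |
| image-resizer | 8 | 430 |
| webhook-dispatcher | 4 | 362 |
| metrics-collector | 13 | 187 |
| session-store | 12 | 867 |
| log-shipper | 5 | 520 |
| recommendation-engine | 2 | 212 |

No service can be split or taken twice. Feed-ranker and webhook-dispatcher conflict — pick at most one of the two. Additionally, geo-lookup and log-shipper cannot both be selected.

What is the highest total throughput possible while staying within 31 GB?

2391

Ranking by ratio (throughput/GB): recommendation-engine 106.00, log-shipper 104.00, webhook-dispatcher 90.50, session-store 72.25.
Image-resizer + webhook-dispatcher + session-store + log-shipper + recommendation-engine uses 31 of the 31 GB and totals 2391.
That's the maximum — no feasible swap from here does better than 2391.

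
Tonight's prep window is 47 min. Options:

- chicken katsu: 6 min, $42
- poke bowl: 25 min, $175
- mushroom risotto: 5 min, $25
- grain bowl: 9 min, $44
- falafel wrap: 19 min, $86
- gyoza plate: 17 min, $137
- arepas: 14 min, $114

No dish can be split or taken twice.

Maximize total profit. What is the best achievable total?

337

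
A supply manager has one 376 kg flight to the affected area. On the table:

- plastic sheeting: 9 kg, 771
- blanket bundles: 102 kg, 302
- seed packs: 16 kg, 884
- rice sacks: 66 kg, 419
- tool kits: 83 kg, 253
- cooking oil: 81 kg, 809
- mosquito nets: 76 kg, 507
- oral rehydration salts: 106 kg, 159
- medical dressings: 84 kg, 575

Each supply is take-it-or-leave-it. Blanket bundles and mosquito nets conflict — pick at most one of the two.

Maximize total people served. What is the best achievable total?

3965

Ranking by ratio (people served/kg): plastic sheeting 85.67, seed packs 55.25, cooking oil 9.99.
Plastic sheeting + seed packs + rice sacks + cooking oil + mosquito nets + medical dressings uses 332 of the 376 kg and totals 3965.
No other feasible combination exceeds 3965.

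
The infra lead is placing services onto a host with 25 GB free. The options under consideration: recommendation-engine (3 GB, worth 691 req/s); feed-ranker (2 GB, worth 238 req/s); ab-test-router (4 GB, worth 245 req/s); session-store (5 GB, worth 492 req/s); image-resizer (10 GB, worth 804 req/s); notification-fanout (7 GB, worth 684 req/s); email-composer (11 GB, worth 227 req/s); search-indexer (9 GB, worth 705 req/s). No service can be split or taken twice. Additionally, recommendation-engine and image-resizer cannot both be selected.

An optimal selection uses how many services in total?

4

Optimal total is 2572.
For example recommendation-engine + session-store + notification-fanout + search-indexer achieves it, using 24 GB.
Every optimal selection uses 4 services.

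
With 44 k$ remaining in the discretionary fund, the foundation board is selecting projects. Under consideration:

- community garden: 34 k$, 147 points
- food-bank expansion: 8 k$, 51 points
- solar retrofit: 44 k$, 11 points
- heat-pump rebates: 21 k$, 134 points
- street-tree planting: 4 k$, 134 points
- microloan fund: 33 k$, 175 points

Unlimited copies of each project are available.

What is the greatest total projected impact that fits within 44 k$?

The ratio ordering already packs tightly: 11×street-tree planting, 44 k$, 1474.
Every other selection either busts 44 k$ or fails to beat 1474.

1474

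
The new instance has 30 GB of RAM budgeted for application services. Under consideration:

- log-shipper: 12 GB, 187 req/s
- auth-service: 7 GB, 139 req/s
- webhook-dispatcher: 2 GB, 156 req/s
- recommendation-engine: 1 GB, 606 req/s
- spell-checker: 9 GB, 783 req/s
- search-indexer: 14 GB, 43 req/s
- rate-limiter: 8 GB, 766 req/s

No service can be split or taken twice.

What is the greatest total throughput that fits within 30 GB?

Ranking by ratio (throughput/GB): recommendation-engine 606.00, rate-limiter 95.75, spell-checker 87.00, webhook-dispatcher 78.00.
Auth-service + webhook-dispatcher + recommendation-engine + spell-checker + rate-limiter uses 27 of the 30 GB and totals 2450.
That's the maximum — no swap from here does better than 2450.

2450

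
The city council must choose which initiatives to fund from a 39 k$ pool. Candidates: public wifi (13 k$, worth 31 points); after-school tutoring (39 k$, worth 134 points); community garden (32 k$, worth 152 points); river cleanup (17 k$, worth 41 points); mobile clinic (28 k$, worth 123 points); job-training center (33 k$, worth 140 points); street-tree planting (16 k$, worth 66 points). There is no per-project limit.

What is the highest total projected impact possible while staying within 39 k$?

152

Best packing: community garden — 32 k$, 152 total.
No other feasible combination exceeds 152.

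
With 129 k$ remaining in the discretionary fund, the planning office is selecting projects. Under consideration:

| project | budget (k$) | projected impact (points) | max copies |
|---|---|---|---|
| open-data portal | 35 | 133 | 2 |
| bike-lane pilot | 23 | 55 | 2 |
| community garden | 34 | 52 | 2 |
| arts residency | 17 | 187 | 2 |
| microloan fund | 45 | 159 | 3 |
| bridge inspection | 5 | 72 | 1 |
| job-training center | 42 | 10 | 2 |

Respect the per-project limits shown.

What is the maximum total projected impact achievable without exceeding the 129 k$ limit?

764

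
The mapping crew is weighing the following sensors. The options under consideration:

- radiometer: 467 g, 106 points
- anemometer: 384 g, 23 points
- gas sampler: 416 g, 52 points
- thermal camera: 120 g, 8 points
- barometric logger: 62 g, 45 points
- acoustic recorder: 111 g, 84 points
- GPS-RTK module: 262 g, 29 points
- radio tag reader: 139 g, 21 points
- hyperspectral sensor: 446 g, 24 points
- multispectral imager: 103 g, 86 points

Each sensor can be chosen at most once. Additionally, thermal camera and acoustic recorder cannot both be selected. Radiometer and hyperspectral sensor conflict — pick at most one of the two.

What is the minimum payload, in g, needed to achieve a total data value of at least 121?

Look for the lowest-payload combination reaching 121.
Taking barometric logger + multispectral imager gives 131 (≥ 121) for 165 g.
Any bundle with less than 165 g falls short of 121.

165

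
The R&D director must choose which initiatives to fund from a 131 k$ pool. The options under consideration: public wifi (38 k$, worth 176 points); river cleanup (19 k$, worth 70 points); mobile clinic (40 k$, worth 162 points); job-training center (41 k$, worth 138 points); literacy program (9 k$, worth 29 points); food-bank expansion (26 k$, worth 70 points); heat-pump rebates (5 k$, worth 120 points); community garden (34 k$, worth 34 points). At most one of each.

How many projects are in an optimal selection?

5

Optimal total is 598.
public wifi + river cleanup + mobile clinic + food-bank expansion + heat-pump rebates hits 598 at 128 k$.
Any selection reaching 598 contains exactly 5 projects.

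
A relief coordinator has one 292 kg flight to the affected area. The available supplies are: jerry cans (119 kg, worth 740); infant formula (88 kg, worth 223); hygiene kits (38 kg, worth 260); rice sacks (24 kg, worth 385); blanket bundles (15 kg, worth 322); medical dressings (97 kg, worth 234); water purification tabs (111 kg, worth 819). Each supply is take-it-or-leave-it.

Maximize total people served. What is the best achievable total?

2266

Density check — blanket bundles 21.47, rice sacks 16.04, water purification tabs 7.38, hygiene kits 6.84 are the best per kg.
Filling by ratio: infant formula + hygiene kits + rice sacks + blanket bundles + water purification tabs for 2009, with 16 kg left unused.
The 126 kg tied up in infant formula and hygiene kits is better spent on jerry cans — total rises to 2266 (269 kg).
Every other selection either busts 292 kg or fails to beat 2266.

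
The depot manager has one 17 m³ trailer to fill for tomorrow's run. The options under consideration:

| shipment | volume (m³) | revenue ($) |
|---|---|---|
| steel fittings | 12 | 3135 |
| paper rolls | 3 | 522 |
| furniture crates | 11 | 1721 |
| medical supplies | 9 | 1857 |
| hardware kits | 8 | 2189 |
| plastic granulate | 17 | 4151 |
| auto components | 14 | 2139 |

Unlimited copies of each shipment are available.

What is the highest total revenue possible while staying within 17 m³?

Density check — hardware kits 273.62, steel fittings 261.25, plastic granulate 244.18 are the best per m³.
2×hardware kits uses 16 of the 17 m³ and totals 4378.
Nothing else within 17 m³ beats 4378.

4378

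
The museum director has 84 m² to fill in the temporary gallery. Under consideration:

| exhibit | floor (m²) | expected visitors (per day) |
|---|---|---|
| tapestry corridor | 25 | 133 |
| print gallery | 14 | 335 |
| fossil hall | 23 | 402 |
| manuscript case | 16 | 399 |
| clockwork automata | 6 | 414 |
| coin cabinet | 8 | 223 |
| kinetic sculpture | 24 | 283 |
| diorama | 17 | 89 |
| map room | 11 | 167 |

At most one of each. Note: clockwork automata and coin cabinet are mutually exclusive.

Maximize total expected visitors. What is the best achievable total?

1833

Taking print gallery + fossil hall + manuscript case + clockwork automata + kinetic sculpture: 83 m² used, 1833 in expected visitors.
Next best is print gallery + fossil hall + manuscript case + clockwork automata + map room at 1717 (70 m²) — short by 116.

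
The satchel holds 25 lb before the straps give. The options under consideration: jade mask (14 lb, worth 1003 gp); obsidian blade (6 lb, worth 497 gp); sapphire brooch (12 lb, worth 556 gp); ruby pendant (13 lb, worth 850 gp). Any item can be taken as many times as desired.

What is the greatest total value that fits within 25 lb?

1988

The ratio ordering already packs tightly: 4×obsidian blade, 24 lb, 1988.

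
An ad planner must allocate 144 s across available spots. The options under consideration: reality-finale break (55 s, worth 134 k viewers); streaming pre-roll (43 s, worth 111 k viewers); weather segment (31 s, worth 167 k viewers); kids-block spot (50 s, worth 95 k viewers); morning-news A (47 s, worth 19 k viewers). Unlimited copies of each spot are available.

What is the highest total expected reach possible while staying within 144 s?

Taking 4×weather segment: 124 s used, 668 in expected reach.
The spare 20 s is too small for any remaining spot, and no exchange beats 668.

668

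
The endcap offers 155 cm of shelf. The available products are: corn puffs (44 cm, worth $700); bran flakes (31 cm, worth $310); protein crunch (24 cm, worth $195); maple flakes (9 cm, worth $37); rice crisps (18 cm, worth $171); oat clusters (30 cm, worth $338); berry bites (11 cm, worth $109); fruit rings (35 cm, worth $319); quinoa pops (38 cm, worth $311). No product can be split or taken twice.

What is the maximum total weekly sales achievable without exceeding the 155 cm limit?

A density-first pass picks corn puffs + bran flakes + maple flakes + rice crisps + oat clusters + berry bites — 1665 at 143 cm.
Dropping maple flakes and rice crisps frees 27 cm; slotting in fruit rings (35 cm) lifts the total to 1776 at 151 cm.

1776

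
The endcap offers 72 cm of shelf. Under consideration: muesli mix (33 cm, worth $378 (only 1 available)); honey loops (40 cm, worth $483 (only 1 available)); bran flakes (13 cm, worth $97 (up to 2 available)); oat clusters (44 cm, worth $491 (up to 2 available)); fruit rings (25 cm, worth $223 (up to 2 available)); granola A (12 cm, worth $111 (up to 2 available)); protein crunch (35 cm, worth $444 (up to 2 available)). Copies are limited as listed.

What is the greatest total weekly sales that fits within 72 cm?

Best packing: 2×protein crunch — 70 cm, 888 total.
Nothing else within 72 cm beats 888.

888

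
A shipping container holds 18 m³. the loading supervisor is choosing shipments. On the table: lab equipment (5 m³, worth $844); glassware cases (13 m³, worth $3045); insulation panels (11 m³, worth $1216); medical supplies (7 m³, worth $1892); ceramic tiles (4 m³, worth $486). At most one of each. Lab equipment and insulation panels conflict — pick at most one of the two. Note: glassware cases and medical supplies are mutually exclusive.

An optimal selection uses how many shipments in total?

Optimal total is 3889.
For example lab equipment + glassware cases achieves it, using 18 m³.
All optima have 2 shipments.

2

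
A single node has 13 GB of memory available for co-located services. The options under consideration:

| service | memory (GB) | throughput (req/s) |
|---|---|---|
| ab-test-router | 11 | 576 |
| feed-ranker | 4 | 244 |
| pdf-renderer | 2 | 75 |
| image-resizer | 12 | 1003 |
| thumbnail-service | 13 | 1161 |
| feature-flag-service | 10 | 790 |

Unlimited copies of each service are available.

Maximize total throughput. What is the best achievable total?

Density check — thumbnail-service 89.31, image-resizer 83.58, feature-flag-service 79.00 are the best per GB.
Thumbnail-service uses 13 of the 13 GB and totals 1161.
Nothing else within 13 GB beats 1161.

1161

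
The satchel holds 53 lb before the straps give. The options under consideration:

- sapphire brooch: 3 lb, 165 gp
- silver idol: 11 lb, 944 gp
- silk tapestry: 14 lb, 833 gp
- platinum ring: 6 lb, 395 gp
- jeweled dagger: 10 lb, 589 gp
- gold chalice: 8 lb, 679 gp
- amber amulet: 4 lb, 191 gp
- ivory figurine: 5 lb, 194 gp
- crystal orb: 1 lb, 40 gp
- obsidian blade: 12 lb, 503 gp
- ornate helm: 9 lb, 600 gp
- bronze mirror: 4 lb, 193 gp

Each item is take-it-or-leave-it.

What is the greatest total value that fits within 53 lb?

3685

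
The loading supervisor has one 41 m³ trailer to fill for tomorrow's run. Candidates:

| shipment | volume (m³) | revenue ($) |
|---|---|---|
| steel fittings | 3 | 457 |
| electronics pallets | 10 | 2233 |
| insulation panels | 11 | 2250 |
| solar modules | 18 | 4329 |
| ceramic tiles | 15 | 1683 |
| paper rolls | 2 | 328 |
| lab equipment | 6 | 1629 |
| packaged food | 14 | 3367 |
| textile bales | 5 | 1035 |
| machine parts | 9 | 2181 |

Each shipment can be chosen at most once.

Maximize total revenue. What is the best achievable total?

9877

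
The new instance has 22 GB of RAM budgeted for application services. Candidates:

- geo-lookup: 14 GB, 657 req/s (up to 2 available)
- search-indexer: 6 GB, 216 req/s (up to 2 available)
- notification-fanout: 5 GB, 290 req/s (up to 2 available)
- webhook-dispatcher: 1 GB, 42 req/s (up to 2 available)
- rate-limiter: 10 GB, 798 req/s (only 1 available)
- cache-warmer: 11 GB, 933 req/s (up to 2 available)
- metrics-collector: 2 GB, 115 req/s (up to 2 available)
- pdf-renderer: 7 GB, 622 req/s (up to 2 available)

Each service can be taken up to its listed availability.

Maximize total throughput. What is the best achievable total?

1866

A density-first pass picks notification-fanout + webhook-dispatcher + metrics-collector + 2×pdf-renderer — 1691 at 22 GB.
But 2×cache-warmer fits in 22 GB and reaches 1866.
That's the maximum — no swap from here does better than 1866.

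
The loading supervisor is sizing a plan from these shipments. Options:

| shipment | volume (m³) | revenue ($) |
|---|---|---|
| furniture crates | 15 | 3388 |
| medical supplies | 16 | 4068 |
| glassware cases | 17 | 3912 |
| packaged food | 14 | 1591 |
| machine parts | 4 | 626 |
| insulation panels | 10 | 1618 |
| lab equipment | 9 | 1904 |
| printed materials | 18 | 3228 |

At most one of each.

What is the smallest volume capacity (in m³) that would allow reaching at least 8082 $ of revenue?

Need the lightest bundle worth ≥ 8082.
furniture crates + medical supplies + machine parts: 8082 revenue at 35 m³.
Below 35 m³ the best achievable stays under 8082.

35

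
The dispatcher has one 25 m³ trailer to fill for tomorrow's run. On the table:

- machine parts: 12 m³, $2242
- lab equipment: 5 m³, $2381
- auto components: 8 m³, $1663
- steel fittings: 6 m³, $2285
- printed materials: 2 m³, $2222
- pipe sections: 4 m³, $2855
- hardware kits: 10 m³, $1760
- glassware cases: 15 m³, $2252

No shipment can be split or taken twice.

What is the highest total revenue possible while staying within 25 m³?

Best packing: lab equipment + auto components + steel fittings + printed materials + pipe sections — 25 m³, 11406 total.
No other feasible combination exceeds 11406.

11406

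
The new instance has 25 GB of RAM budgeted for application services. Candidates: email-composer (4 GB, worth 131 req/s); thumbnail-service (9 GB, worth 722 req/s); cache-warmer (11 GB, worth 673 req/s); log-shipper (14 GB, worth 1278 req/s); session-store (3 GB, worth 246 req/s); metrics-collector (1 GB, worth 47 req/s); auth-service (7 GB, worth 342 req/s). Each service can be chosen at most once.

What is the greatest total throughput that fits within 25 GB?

Taking the top-ratio services first gives log-shipper + session-store + metrics-collector + auth-service for 1913 (25 GB).
The 10 GB tied up in session-store and auth-service is better spent on thumbnail-service — total rises to 2047 (24 GB).

2047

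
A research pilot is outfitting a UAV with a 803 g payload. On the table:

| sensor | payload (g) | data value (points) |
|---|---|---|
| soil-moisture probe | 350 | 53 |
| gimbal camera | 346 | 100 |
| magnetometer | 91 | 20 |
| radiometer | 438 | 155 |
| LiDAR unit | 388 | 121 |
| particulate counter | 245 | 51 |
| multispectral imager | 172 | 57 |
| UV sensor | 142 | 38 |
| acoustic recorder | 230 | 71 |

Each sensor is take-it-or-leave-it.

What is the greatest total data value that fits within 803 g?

Filling by ratio: radiometer + multispectral imager + UV sensor for 250, with 51 g left unused.
Replace multispectral imager and UV sensor with gimbal camera: the trade gains 5 net, giving 255 at 784 g.
Next best is radiometer + multispectral imager + UV sensor at 250 (752 g) — short by 5.

255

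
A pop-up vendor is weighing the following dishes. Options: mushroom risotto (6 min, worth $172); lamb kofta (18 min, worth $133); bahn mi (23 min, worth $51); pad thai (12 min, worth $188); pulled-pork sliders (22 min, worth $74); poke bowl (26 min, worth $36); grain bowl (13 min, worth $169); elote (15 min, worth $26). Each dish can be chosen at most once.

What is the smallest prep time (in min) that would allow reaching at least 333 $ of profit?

18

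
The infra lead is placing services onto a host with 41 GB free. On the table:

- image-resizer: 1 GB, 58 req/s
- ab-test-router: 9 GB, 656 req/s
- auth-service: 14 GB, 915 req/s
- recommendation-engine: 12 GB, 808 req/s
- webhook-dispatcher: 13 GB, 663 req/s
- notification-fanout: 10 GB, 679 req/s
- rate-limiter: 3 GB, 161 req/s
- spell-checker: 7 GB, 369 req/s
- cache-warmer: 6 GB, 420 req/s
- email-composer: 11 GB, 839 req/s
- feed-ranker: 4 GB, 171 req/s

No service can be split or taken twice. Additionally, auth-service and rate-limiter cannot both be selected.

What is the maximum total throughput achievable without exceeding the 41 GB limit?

2888

Taking the top-ratio services first gives image-resizer + ab-test-router + notification-fanout + rate-limiter + cache-warmer + email-composer for 2813 (40 GB).
The 13 GB tied up in notification-fanout and rate-limiter is better spent on auth-service — total rises to 2888 (41 GB).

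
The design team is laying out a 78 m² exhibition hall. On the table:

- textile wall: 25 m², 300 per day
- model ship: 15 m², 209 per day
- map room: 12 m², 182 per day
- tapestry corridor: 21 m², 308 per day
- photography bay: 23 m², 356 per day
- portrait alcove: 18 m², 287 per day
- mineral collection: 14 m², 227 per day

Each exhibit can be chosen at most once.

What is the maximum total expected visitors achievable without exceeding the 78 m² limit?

1178

Greedy by ratio would take map room + photography bay + portrait alcove + mineral collection: 67 m² used, total 1052.
Replace map room with tapestry corridor: the trade gains 126 net, giving 1178 at 76 m².
Every other selection either busts 78 m² or fails to beat 1178.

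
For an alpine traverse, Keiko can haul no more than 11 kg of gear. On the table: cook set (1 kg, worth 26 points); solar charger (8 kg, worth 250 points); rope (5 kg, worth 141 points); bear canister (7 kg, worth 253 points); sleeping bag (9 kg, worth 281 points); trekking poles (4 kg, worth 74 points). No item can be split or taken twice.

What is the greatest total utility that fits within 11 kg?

By utility per kg: bear canister 36.14, solar charger 31.25, sleeping bag 31.22, rope 28.20 lead.
Taking the top-ratio items first gives cook set + bear canister for 279 (8 kg).
Replace cook set with trekking poles: the trade gains 48 net, giving 327 at 11 kg.
The closest alternative, cook set + sleeping bag, reaches only 307.

327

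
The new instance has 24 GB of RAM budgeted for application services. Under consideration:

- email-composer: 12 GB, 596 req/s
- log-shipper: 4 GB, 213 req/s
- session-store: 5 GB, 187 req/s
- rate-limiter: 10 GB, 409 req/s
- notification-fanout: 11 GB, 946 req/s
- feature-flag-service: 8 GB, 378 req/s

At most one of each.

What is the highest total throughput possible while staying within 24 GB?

By throughput per GB: notification-fanout 86.00, log-shipper 53.25, email-composer 49.67, feature-flag-service 47.25 lead.
Filling by ratio: log-shipper + notification-fanout + feature-flag-service for 1537, with 1 GB left unused.
The 12 GB tied up in log-shipper and feature-flag-service is better spent on email-composer — total rises to 1542 (23 GB).
Runner-up log-shipper + notification-fanout + feature-flag-service tops out at 1537.

1542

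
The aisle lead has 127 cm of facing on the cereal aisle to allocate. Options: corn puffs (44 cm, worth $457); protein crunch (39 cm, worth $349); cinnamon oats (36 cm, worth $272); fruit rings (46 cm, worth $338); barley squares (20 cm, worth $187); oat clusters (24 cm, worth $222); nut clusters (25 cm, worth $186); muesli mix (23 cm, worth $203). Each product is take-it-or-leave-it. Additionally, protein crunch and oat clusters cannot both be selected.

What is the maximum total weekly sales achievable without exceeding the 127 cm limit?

1196

Corn puffs + protein crunch + barley squares + muesli mix uses 126 of the 127 cm and totals 1196.
An exhaustive check of the 256 subsets confirms 1196.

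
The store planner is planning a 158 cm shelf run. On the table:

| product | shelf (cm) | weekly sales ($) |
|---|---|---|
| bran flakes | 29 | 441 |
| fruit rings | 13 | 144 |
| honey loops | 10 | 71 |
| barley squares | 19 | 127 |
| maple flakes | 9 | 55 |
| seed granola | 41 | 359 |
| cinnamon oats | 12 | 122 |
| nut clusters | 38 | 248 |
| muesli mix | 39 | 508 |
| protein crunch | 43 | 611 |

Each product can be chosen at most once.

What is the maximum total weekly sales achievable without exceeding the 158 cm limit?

1953

Taking the top-ratio products first gives bran flakes + fruit rings + honey loops + maple flakes + cinnamon oats + muesli mix + protein crunch for 1952 (155 cm).
The 19 cm tied up in honey loops and maple flakes is better spent on barley squares — total rises to 1953 (155 cm).
The closest alternative, bran flakes + fruit rings + honey loops + maple flakes + cinnamon oats + muesli mix + protein crunch, reaches only 1952.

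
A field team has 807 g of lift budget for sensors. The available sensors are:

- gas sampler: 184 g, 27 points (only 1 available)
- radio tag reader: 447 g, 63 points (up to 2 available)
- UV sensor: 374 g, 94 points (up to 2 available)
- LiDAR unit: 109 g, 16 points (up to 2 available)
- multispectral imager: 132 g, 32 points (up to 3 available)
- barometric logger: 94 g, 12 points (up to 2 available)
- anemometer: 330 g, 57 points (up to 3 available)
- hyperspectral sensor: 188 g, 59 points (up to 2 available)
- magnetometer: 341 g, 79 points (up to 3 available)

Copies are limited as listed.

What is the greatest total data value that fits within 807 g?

Greedy by ratio would take UV sensor + 2×hyperspectral sensor: 750 g used, total 212.
The 374 g tied up in UV sensor is better spent on 3×multispectral imager — total rises to 214 (772 g).
That's the maximum — no swap from here does better than 214.

214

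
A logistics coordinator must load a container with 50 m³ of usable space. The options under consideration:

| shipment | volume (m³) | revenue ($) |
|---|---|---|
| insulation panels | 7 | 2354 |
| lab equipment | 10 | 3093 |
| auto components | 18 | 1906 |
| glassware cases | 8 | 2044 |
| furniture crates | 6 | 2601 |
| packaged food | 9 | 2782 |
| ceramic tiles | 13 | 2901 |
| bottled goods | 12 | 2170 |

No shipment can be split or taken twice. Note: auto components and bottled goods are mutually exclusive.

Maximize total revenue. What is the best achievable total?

13731

By revenue per m³: furniture crates 433.50, insulation panels 336.29, lab equipment 309.30 lead.
Taking the top-ratio shipments first gives insulation panels + lab equipment + glassware cases + furniture crates + packaged food for 12874 (40 m³).
The 8 m³ tied up in glassware cases is better spent on ceramic tiles — total rises to 13731 (45 m³).
The spare 5 m³ is too small for any remaining shipment, and no feasible exchange beats 13731.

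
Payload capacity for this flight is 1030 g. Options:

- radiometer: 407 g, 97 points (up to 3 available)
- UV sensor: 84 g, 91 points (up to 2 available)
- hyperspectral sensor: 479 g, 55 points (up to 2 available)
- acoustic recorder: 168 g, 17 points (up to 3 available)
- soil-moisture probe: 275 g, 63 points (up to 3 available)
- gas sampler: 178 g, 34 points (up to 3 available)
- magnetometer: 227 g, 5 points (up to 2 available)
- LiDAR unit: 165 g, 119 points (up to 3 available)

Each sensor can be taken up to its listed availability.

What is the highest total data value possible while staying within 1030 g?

607

A density-first pass picks 2×UV sensor + soil-moisture probe + 3×LiDAR unit — 602 at 938 g.
Replace soil-moisture probe with 2×gas sampler: the trade gains 5 net, giving 607 at 1019 g.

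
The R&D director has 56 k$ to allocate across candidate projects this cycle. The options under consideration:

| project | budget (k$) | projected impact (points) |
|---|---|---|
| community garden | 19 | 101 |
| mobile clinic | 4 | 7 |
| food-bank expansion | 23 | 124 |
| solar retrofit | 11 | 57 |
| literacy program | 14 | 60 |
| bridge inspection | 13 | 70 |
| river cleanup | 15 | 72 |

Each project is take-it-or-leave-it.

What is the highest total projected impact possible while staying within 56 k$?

295

Taking community garden + food-bank expansion + bridge inspection: 55 k$ used, 295 in projected impact.
The closest alternative, community garden + food-bank expansion + literacy program, reaches only 285.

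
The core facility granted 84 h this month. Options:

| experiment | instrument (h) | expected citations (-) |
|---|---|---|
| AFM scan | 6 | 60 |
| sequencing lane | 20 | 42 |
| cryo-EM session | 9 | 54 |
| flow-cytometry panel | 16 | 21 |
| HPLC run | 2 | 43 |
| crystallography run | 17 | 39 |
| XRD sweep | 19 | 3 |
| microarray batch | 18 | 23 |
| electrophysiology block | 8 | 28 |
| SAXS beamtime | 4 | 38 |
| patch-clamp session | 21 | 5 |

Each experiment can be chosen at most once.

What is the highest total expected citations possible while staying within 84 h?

A density-first pass picks AFM scan + sequencing lane + cryo-EM session + flow-cytometry panel + HPLC run + crystallography run + electrophysiology block + SAXS beamtime — 325 at 82 h.
The 16 h tied up in flow-cytometry panel is better spent on microarray batch — total rises to 327 (84 h).
Next best is AFM scan + sequencing lane + cryo-EM session + flow-cytometry panel + HPLC run + crystallography run + electrophysiology block + SAXS beamtime at 325 (82 h) — short by 2.

327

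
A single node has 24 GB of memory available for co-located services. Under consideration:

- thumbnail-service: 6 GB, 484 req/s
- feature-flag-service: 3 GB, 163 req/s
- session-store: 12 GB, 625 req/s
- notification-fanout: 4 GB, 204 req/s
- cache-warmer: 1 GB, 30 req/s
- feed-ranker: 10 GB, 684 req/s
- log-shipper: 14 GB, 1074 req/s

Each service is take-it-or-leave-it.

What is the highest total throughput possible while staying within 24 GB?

A density-first pass picks thumbnail-service + feature-flag-service + cache-warmer + log-shipper — 1751 at 24 GB.
The 4 GB tied up in feature-flag-service and cache-warmer is better spent on notification-fanout — total rises to 1762 (24 GB).
That's the maximum — no swap from here does better than 1762.

1762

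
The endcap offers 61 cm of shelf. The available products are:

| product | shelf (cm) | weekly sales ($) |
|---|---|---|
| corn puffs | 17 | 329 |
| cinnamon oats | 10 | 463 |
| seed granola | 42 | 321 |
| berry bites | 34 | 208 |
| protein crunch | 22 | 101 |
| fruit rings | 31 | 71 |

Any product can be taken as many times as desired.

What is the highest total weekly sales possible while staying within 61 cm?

2778

Ranking by ratio (weekly sales/cm): cinnamon oats 46.30, corn puffs 19.35, seed granola 7.64.
6×cinnamon oats uses 60 of the 61 cm and totals 2778.
The spare 1 cm is too small for any remaining product, and no exchange beats 2778.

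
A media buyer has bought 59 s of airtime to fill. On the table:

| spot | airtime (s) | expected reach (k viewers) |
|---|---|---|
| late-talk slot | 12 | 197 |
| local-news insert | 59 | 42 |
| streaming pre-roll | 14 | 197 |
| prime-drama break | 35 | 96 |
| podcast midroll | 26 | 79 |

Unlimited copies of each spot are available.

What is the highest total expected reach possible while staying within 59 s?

788

Density check — late-talk slot 16.42, streaming pre-roll 14.07, podcast midroll 3.04, prime-drama break 2.74 are the best per s.
The ratio ordering already packs tightly: 4×late-talk slot, 48 s, 788.
No other feasible combination exceeds 788.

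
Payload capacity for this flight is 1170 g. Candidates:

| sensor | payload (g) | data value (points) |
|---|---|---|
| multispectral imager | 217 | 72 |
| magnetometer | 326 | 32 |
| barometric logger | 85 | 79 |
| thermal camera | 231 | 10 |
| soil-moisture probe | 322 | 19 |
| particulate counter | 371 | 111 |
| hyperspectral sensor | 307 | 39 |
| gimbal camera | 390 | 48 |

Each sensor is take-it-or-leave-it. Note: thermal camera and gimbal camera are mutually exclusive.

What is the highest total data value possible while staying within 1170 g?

310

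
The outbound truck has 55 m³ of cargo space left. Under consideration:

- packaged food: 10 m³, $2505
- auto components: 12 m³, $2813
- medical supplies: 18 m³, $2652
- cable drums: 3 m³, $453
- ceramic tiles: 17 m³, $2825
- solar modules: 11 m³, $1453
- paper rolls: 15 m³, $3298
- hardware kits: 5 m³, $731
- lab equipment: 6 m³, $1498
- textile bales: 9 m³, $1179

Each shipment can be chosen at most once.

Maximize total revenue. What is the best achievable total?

11746

Filling by ratio: packaged food + auto components + cable drums + paper rolls + hardware kits + lab equipment for 11298, with 4 m³ left unused.
Replace hardware kits with textile bales: the trade gains 448 net, giving 11746 at 55 m³.
Nothing else within 55 m³ beats 11746.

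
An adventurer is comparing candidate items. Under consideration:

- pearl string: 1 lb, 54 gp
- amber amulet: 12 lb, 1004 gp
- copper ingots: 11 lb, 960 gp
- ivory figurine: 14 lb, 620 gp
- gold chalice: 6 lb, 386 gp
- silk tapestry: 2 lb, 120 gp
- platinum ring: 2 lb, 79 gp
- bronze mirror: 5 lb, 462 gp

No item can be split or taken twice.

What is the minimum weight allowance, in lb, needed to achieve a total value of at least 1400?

16

Look for the lowest-weight combination reaching 1400.
copper ingots + bronze mirror: 1422 value at 16 lb.
No combination under 16 lb hits 1400.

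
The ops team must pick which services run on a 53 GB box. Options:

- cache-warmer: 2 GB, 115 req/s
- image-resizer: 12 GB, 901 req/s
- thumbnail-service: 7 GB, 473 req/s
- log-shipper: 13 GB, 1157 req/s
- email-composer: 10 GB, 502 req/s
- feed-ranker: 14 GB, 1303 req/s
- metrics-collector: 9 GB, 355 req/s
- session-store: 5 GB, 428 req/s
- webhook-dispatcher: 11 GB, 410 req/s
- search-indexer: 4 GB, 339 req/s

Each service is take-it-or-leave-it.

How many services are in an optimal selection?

6

The maximum throughput within 53 GB is 4377.
For example cache-warmer + image-resizer + thumbnail-service + log-shipper + feed-ranker + session-store achieves it, using 53 GB.
All optima have 6 services.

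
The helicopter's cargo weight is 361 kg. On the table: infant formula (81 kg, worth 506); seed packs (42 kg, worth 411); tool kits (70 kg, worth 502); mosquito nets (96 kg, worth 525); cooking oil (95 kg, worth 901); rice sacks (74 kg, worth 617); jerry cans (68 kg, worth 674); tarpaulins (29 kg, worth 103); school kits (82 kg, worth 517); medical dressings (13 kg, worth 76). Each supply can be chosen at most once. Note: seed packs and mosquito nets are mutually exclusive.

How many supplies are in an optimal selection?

5

The maximum people served within 361 kg is 3120.
seed packs + cooking oil + rice sacks + jerry cans + school kits hits 3120 at 361 kg.
All optima have 5 supplies.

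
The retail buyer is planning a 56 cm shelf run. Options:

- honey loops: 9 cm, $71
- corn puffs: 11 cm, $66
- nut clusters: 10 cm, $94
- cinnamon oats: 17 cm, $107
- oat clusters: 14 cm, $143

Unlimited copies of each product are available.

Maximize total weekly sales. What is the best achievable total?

The ratio ordering already packs tightly: 4×oat clusters, 56 cm, 572.

572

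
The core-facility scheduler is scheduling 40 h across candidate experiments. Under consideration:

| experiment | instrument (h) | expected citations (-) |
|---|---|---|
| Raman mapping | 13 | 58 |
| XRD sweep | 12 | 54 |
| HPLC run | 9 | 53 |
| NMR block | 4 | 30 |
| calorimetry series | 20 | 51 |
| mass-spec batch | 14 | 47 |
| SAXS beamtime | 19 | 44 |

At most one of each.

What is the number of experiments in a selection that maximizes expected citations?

The maximum expected citations within 40 h is 195.
Raman mapping + XRD sweep + HPLC run + NMR block hits 195 at 38 h.
Any selection reaching 195 contains exactly 4 experiments.

4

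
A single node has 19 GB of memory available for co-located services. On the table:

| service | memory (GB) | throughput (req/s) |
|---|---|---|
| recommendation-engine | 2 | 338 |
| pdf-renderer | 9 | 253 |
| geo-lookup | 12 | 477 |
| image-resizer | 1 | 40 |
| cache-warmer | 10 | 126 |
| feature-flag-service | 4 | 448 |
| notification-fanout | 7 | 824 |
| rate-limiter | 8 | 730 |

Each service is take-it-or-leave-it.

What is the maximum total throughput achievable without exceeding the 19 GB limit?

2002

Density check — recommendation-engine 169.00, notification-fanout 117.71, feature-flag-service 112.00 are the best per GB.
The ratio heuristic lands on recommendation-engine + image-resizer + feature-flag-service + notification-fanout (1650) but leaves 5 GB idle.
Dropping recommendation-engine and image-resizer frees 3 GB; slotting in rate-limiter (8 GB) lifts the total to 2002 at 19 GB.
Every other selection either busts 19 GB or fails to beat 2002.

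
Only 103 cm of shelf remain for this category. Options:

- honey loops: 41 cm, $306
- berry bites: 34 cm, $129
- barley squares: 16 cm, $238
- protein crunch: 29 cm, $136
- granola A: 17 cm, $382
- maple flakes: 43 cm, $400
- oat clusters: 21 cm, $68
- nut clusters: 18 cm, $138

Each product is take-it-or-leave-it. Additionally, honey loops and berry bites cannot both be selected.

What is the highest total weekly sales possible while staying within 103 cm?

1158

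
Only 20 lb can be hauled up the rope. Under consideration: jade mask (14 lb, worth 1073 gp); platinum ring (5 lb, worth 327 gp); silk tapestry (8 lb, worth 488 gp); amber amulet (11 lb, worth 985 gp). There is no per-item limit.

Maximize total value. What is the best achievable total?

1473

Density check — amber amulet 89.55, jade mask 76.64, platinum ring 65.40, silk tapestry 61.00 are the best per lb.
The ratio heuristic lands on platinum ring + amber amulet (1312) but leaves 4 lb idle.
Replace platinum ring with silk tapestry: the trade gains 161 net, giving 1473 at 19 lb.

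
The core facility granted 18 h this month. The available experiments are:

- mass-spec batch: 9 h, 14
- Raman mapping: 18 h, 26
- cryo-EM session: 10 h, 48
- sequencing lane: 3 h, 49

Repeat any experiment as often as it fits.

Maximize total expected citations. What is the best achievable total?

294

The ratio ordering already packs tightly: 6×sequencing lane, 18 h, 294.
No other feasible combination exceeds 294.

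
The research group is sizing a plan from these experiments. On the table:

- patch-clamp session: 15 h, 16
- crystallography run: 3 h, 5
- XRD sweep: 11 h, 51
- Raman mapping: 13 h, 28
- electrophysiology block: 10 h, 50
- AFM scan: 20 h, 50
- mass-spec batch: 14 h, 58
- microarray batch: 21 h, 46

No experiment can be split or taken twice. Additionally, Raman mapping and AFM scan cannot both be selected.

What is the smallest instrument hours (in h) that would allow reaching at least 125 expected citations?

Look for the lowest-instrument combination reaching 125.
XRD sweep + Raman mapping + electrophysiology block: 129 expected citations at 34 h.
No combination under 34 h hits 125.

34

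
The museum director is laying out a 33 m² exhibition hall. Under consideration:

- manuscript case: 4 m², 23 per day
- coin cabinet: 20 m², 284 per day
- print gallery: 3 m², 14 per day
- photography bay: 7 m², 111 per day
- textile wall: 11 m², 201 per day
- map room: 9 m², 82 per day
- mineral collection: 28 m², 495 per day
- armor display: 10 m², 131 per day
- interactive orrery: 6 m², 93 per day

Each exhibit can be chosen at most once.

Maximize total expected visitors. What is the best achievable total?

Taking the top-ratio exhibits first gives photography bay + textile wall + map room + interactive orrery for 487 (33 m²).
But manuscript case + mineral collection fits in 32 m² and reaches 518.

518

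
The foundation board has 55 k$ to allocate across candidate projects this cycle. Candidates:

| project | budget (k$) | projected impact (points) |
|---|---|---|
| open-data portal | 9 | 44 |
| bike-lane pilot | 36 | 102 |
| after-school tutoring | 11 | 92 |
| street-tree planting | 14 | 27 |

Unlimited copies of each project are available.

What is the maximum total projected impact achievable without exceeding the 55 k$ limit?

5×after-school tutoring uses 55 of the 55 k$ and totals 460.
Nothing else within 55 k$ beats 460.

460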